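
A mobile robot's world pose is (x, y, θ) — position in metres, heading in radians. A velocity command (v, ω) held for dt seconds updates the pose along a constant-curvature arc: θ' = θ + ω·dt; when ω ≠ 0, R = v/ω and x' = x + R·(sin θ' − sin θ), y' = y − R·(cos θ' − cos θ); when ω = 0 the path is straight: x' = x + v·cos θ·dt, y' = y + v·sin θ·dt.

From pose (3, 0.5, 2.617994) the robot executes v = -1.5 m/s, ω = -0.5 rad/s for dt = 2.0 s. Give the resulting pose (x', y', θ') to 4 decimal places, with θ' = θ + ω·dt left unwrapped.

θ' = 2.6180 + -0.5·2.0 = 1.6180
R = v/ω = -1.5/-0.5 = 3.0000
x' = 3 + 3.0000·(sin 1.6180 − sin 2.6180) = 4.4967
y' = 0.5 − 3.0000·(cos 1.6180 − cos 2.6180) = -1.9565

(4.4967, -1.9565, 1.6180)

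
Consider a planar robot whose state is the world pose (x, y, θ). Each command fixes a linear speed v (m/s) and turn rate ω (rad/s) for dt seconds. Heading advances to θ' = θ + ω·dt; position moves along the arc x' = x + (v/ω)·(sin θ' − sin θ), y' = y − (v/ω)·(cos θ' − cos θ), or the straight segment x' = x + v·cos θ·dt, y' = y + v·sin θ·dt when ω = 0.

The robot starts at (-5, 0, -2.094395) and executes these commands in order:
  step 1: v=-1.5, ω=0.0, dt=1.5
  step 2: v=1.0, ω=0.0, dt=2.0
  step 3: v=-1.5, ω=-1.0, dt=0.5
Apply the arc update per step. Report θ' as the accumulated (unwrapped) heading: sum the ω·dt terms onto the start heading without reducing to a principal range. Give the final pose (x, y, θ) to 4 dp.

step 1: θ'=-2.0944 (straight) → pose (-3.8750, 1.9486, -2.0944)
step 2: θ'=-2.0944 (straight) → pose (-4.8750, 0.2165, -2.0944)
step 3: θ'=-2.5944 (R=1.5000) → pose (-4.3564, 0.7475, -2.5944)

(-4.3564, 0.7475, -2.5944)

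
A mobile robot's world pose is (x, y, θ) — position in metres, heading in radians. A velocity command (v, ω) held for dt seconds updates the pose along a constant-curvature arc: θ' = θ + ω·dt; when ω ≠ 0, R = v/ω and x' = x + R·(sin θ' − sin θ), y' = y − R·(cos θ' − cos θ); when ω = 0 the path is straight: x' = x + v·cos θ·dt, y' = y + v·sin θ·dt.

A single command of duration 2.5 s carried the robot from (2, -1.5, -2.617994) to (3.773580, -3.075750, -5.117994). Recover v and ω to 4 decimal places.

Δθ = -5.117994 − -2.617994 = -2.500000
ω = Δθ/dt = -2.500000/2.5 = -1.0000
R = Δx/(sin θ' − sin θ) = 1.2500
v = R·ω = 1.2500·-1.0000 = -1.2500

v = -1.2500, ω = -1.0000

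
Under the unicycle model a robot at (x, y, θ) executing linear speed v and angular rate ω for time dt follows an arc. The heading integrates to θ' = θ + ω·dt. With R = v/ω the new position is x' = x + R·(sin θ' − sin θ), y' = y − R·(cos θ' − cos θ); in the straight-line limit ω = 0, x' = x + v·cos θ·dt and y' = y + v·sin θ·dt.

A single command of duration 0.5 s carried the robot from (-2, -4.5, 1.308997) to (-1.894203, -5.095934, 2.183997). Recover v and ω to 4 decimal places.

v = -1.2500, ω = 1.7500

Δθ = 2.183997 − 1.308997 = 0.875000
ω = Δθ/dt = 0.875000/0.5 = 1.7500
R = −Δy/(cos θ' − cos θ) = -0.7143
v = R·ω = -0.7143·1.7500 = -1.2500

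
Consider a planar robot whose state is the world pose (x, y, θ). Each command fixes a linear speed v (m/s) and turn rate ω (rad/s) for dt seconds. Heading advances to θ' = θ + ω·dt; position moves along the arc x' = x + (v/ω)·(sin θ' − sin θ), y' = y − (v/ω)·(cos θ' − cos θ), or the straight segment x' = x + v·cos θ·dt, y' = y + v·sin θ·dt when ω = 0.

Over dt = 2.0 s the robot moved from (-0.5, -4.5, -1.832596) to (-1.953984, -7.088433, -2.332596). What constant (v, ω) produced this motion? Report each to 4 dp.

v = 1.5000, ω = -0.2500

Δθ = -2.332596 − -1.832596 = -0.500000
ω = Δθ/dt = -0.500000/2.0 = -0.2500
R = −Δy/(cos θ' − cos θ) = -6.0000
v = R·ω = -6.0000·-0.2500 = 1.5000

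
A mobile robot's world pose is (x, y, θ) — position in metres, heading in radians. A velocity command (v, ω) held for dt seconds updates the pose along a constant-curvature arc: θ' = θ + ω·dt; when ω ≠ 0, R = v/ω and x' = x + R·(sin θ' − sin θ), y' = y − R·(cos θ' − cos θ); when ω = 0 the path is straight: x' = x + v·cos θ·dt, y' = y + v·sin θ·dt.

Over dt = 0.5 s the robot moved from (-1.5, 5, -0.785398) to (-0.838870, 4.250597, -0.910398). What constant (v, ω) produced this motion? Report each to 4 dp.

Δθ = -0.910398 − -0.785398 = -0.125000
ω = Δθ/dt = -0.125000/0.5 = -0.2500
R = −Δy/(cos θ' − cos θ) = -8.0000
v = R·ω = -8.0000·-0.2500 = 2.0000

v = 2.0000, ω = -0.2500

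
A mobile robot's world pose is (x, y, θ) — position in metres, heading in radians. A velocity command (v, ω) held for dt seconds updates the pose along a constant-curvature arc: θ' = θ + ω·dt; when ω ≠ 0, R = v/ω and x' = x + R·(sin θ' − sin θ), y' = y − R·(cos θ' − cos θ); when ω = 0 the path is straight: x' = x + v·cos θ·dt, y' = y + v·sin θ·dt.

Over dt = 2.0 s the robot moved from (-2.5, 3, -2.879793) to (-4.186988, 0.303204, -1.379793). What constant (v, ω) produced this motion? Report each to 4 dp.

Δθ = -1.379793 − -2.879793 = 1.500000
ω = Δθ/dt = 1.500000/2.0 = 0.7500
R = −Δy/(cos θ' − cos θ) = 2.3333
v = R·ω = 2.3333·0.7500 = 1.7500

v = 1.7500, ω = 0.7500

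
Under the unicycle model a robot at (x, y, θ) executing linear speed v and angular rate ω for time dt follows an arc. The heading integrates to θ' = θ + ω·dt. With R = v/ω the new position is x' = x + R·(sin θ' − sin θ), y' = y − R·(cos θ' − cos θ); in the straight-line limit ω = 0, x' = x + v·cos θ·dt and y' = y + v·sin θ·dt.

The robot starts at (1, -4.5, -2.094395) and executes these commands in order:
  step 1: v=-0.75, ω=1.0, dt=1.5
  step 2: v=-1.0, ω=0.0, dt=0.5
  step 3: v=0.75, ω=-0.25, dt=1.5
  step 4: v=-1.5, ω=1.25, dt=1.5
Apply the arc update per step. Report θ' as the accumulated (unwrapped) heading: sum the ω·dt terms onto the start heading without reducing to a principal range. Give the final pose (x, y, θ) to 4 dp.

(-0.7838, -3.9500, 0.9056)

step 1: θ'=-0.5944 (R=-0.7500) → pose (0.7705, -3.5036, -0.5944)
step 2: θ'=-0.5944 (straight) → pose (0.3562, -3.2236, -0.5944)
step 3: θ'=-0.9694 (R=-3.0000) → pose (1.1499, -4.0117, -0.9694)
step 4: θ'=0.9056 (R=-1.2000) → pose (-0.7838, -3.9500, 0.9056)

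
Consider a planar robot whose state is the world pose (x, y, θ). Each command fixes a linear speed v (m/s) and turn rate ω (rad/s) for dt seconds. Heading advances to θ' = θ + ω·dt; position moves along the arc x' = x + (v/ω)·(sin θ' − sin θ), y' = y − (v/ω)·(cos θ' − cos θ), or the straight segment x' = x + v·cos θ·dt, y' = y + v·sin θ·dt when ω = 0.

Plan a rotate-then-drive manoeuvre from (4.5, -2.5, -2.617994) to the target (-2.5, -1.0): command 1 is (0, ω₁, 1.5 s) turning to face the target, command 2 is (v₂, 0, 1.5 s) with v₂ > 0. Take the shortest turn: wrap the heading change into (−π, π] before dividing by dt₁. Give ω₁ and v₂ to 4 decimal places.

heading to target = atan2(-1−-2.5, -2.5−4.5) = 2.9305
Δθ = wrap(2.9305 − -2.6180) = -0.7347; ω₁ = Δθ/dt₁ = -0.4898
distance = √((-2.5−4.5)² + (-1−-2.5)²) = 7.1589; v₂ = distance/dt₂ = 4.7726

ω₁ = -0.4898, v₂ = 4.7726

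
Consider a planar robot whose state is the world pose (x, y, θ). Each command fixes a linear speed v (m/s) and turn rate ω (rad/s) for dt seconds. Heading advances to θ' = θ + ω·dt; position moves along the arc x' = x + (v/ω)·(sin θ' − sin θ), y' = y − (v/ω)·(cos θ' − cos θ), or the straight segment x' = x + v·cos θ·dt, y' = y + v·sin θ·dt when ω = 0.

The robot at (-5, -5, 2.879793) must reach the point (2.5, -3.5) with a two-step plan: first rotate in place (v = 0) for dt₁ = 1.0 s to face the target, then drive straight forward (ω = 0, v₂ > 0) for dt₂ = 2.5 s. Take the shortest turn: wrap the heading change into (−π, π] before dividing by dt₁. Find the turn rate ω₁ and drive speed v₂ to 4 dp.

heading to target = atan2(-3.5−-5, 2.5−-5) = 0.1974
Δθ = wrap(0.1974 − 2.8798) = -2.6824; ω₁ = Δθ/dt₁ = -2.6824
distance = √((2.5−-5)² + (-3.5−-5)²) = 7.6485; v₂ = distance/dt₂ = 3.0594

ω₁ = -2.6824, v₂ = 3.0594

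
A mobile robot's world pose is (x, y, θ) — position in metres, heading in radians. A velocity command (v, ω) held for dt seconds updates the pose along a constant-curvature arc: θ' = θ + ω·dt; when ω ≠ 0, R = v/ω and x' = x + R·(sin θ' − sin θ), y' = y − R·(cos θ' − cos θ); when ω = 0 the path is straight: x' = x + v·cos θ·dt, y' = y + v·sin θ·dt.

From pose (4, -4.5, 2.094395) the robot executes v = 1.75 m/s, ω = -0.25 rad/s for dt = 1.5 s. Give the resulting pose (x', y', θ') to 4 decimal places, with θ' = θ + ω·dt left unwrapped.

θ' = 2.0944 + -0.25·1.5 = 1.7194
R = v/ω = 1.75/-0.25 = -7.0000
x' = 4 + -7.0000·(sin 1.7194 − sin 2.0944) = 3.1393
y' = -4.5 − -7.0000·(cos 1.7194 − cos 2.0944) = -2.0364

(3.1393, -2.0364, 1.7194)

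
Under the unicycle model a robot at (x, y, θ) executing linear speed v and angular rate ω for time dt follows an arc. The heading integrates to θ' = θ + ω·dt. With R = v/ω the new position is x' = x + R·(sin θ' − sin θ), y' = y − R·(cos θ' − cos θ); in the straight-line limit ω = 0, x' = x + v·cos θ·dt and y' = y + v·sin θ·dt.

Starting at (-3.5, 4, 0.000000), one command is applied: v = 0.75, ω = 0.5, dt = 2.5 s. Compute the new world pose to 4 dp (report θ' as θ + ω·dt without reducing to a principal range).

θ' = 0.0000 + 0.5·2.5 = 1.2500
R = v/ω = 0.75/0.5 = 1.5000
x' = -3.5 + 1.5000·(sin 1.2500 − sin 0.0000) = -2.0765
y' = 4 − 1.5000·(cos 1.2500 − cos 0.0000) = 5.0270

(-2.0765, 5.0270, 1.2500)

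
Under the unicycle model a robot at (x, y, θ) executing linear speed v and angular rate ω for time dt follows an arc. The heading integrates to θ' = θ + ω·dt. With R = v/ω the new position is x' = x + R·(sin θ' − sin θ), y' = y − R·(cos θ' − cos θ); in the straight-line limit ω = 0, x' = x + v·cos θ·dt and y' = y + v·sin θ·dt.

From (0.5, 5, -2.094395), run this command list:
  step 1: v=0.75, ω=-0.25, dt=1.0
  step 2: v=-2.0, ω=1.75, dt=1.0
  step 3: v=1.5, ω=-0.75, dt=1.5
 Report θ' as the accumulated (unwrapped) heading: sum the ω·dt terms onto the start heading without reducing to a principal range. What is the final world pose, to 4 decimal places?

step 1: θ'=-2.3444 (R=-3.0000) → pose (0.0481, 4.4039, -2.3444)
step 2: θ'=-0.5944 (R=-1.1429) → pose (-0.1295, 6.1492, -0.5944)
step 3: θ'=-1.7194 (R=-2.0000) → pose (0.7285, 4.1962, -1.7194)

(0.7285, 4.1962, -1.7194)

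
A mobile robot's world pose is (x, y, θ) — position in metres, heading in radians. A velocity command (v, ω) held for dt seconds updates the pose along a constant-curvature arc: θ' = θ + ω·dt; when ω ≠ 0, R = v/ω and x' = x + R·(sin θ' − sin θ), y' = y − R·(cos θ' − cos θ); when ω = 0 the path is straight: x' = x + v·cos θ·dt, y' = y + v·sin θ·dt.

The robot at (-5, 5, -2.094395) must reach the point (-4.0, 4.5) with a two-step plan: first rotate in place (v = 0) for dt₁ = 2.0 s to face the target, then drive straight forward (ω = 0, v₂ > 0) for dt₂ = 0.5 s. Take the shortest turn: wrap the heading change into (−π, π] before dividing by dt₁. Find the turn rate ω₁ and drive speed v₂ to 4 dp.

heading to target = atan2(4.5−5, -4−-5) = -0.4636
Δθ = wrap(-0.4636 − -2.0944) = 1.6307; ω₁ = Δθ/dt₁ = 0.8154
distance = √((-4−-5)² + (4.5−5)²) = 1.1180; v₂ = distance/dt₂ = 2.2361

ω₁ = 0.8154, v₂ = 2.2361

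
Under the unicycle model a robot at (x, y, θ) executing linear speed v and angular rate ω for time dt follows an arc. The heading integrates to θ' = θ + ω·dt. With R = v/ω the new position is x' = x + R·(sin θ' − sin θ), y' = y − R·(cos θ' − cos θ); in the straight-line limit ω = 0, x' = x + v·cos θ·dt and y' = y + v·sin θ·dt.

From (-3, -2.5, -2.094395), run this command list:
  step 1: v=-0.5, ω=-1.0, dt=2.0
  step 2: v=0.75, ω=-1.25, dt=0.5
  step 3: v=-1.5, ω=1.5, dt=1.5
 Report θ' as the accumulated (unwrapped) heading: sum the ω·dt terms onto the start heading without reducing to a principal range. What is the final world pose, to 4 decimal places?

step 1: θ'=-4.0944 (R=0.5000) → pose (-2.1595, -2.4603, -4.0944)
step 2: θ'=-4.7194 (R=-0.6000) → pose (-2.2704, -2.1085, -4.7194)
step 3: θ'=-2.4694 (R=-1.0000) → pose (-0.6477, -2.8979, -2.4694)

(-0.6477, -2.8979, -2.4694)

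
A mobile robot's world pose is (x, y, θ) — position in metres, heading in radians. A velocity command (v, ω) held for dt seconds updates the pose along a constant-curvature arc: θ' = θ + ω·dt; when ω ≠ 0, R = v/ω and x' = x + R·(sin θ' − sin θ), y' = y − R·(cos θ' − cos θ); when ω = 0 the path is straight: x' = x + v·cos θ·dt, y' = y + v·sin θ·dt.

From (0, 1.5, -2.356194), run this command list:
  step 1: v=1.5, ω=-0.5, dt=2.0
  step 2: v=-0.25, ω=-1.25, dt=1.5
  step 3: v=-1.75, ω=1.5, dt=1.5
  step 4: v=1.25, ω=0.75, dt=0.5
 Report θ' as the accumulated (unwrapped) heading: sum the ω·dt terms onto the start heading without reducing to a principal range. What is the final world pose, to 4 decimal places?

(-2.0137, -1.5465, -2.6062)

step 1: θ'=-3.3562 (R=-3.0000) → pose (-2.7602, 0.6901, -3.3562)
step 2: θ'=-5.2312 (R=0.2000) → pose (-2.6291, 0.3956, -5.2312)
step 3: θ'=-2.9812 (R=-1.1667) → pose (-1.4296, -1.3346, -2.9812)
step 4: θ'=-2.6062 (R=1.6667) → pose (-2.0137, -1.5465, -2.6062)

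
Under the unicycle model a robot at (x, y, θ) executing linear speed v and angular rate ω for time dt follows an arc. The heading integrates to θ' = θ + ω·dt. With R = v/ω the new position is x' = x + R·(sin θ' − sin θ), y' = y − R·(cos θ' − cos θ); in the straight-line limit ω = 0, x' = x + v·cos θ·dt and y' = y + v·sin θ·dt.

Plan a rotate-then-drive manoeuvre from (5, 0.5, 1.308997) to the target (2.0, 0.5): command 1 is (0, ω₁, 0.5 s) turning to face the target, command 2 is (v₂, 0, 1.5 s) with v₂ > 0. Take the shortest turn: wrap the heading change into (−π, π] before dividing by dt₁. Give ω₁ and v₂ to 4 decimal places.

ω₁ = 3.6652, v₂ = 2.0000

heading to target = atan2(0.5−0.5, 2−5) = 3.1416
Δθ = wrap(3.1416 − 1.3090) = 1.8326; ω₁ = Δθ/dt₁ = 3.6652
distance = √((2−5)² + (0.5−0.5)²) = 3.0000; v₂ = distance/dt₂ = 2.0000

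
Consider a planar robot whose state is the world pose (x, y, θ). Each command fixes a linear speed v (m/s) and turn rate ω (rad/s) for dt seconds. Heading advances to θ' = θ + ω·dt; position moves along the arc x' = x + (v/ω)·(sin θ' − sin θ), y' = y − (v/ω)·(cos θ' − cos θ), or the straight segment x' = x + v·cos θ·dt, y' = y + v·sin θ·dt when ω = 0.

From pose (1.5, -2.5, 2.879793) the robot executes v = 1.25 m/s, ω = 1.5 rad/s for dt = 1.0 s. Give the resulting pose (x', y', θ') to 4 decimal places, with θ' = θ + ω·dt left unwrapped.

(0.4967, -3.0329, 4.3798)

θ' = 2.8798 + 1.5·1.0 = 4.3798
R = v/ω = 1.25/1.5 = 0.8333
x' = 1.5 + 0.8333·(sin 4.3798 − sin 2.8798) = 0.4967
y' = -2.5 − 0.8333·(cos 4.3798 − cos 2.8798) = -3.0329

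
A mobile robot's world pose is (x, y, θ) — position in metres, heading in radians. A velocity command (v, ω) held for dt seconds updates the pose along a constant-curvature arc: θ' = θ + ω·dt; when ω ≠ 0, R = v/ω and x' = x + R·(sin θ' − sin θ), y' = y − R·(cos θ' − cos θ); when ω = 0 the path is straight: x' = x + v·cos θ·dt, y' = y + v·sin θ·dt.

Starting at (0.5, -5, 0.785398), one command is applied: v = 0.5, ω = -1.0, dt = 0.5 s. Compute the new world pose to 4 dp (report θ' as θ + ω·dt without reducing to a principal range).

(0.7128, -4.8738, 0.2854)

θ' = 0.7854 + -1.0·0.5 = 0.2854
R = v/ω = 0.5/-1.0 = -0.5000
x' = 0.5 + -0.5000·(sin 0.2854 − sin 0.7854) = 0.7128
y' = -5 − -0.5000·(cos 0.2854 − cos 0.7854) = -4.8738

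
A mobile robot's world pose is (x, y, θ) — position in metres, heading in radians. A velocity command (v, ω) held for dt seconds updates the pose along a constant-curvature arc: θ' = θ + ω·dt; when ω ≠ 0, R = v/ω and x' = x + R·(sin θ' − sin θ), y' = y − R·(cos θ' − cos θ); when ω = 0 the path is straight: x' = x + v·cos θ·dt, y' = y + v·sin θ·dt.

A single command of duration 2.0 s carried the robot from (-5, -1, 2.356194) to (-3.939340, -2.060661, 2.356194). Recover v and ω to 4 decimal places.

v = -0.7500, ω = 0.0000

Δθ = 2.356194 − 2.356194 = 0.000000
ω = Δθ/dt = 0.000000/2.0 = 0.0000
ω = 0 → v = (Δx·cos θ + Δy·sin θ)/dt = -0.7500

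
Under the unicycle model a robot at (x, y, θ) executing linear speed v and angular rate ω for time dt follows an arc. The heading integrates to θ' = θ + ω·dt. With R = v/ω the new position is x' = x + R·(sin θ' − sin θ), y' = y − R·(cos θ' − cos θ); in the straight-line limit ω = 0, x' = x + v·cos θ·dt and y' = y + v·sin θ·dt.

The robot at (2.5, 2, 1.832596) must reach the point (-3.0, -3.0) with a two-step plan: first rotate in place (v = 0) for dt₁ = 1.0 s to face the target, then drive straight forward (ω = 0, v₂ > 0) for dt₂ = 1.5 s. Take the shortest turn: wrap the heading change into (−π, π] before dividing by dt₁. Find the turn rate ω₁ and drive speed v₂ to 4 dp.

heading to target = atan2(-3−2, -3−2.5) = -2.4038
Δθ = wrap(-2.4038 − 1.8326) = 2.0468; ω₁ = Δθ/dt₁ = 2.0468
distance = √((-3−2.5)² + (-3−2)²) = 7.4330; v₂ = distance/dt₂ = 4.9554

ω₁ = 2.0468, v₂ = 4.9554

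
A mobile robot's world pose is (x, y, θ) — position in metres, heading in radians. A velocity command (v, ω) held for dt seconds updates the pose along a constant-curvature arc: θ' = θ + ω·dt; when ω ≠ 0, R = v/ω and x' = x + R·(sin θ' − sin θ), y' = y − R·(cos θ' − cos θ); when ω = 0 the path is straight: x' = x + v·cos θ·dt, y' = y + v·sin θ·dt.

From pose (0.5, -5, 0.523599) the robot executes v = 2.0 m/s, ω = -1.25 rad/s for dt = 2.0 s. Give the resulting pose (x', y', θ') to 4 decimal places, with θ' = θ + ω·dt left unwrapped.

θ' = 0.5236 + -1.25·2.0 = -1.9764
R = v/ω = 2.0/-1.25 = -1.6000
x' = 0.5 + -1.6000·(sin -1.9764 − sin 0.5236) = 2.7702
y' = -5 − -1.6000·(cos -1.9764 − cos 0.5236) = -7.0170

(2.7702, -7.0170, -1.9764)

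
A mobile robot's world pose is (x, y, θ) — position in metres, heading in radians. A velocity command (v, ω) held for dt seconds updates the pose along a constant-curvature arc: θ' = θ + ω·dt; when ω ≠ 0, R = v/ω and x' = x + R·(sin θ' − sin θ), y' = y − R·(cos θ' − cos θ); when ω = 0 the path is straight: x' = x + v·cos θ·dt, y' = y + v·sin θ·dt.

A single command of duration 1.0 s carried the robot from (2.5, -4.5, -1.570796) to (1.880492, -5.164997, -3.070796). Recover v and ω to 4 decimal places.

Δθ = -3.070796 − -1.570796 = -1.500000
ω = Δθ/dt = -1.500000/1.0 = -1.5000
R = −Δy/(cos θ' − cos θ) = -0.6667
v = R·ω = -0.6667·-1.5000 = 1.0000

v = 1.0000, ω = -1.5000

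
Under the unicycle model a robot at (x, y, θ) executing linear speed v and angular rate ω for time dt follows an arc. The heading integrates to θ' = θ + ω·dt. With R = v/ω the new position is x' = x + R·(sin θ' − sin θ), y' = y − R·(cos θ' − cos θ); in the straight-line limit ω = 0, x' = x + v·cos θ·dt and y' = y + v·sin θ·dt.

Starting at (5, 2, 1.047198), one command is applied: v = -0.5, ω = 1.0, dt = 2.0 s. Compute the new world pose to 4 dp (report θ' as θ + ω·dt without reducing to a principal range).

(5.3859, 1.2522, 3.0472)

θ' = 1.0472 + 1.0·2.0 = 3.0472
R = v/ω = -0.5/1.0 = -0.5000
x' = 5 + -0.5000·(sin 3.0472 − sin 1.0472) = 5.3859
y' = 2 − -0.5000·(cos 3.0472 − cos 1.0472) = 1.2522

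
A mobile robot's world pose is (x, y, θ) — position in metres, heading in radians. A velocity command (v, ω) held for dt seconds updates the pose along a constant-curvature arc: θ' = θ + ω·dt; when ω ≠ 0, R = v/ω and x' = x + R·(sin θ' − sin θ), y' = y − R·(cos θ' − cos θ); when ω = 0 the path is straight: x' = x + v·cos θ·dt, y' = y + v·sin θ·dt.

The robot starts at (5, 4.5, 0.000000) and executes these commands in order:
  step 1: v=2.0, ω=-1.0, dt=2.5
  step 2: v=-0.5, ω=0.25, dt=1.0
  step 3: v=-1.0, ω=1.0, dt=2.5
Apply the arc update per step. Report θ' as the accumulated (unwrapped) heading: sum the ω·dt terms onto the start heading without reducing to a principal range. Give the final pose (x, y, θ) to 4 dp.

step 1: θ'=-2.5000 (R=-2.0000) → pose (6.1969, 0.8977, -2.5000)
step 2: θ'=-2.2500 (R=-2.0000) → pose (6.5561, 1.2437, -2.2500)
step 3: θ'=0.2500 (R=-1.0000) → pose (5.5307, 2.8407, 0.2500)

(5.5307, 2.8407, 0.2500)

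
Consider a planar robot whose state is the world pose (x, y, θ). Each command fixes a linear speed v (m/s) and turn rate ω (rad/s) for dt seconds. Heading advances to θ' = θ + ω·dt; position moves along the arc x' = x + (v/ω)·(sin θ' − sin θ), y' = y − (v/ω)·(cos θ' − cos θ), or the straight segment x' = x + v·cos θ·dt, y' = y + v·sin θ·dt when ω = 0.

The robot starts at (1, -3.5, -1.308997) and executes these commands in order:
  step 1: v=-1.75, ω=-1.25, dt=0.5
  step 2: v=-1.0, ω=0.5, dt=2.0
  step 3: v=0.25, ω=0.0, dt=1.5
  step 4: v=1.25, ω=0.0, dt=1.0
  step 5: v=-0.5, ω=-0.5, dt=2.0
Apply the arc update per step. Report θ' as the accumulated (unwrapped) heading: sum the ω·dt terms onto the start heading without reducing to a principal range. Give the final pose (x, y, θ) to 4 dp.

step 1: θ'=-1.9340 (R=1.4000) → pose (1.0436, -2.6403, -1.9340)
step 2: θ'=-0.9340 (R=-2.0000) → pose (0.7821, -0.7405, -0.9340)
step 3: θ'=-0.9340 (straight) → pose (1.0051, -1.0420, -0.9340)
step 4: θ'=-0.9340 (straight) → pose (1.7484, -2.0470, -0.9340)
step 5: θ'=-1.9340 (R=1.0000) → pose (1.6176, -1.0971, -1.9340)

(1.6176, -1.0971, -1.9340)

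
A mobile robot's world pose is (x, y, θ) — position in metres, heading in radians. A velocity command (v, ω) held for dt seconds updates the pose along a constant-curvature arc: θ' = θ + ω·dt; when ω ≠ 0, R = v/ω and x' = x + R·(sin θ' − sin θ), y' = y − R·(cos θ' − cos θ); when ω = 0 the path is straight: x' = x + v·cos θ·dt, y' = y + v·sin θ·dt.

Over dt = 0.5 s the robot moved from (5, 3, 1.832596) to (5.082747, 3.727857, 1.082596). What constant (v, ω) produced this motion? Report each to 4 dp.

v = 1.5000, ω = -1.5000

Δθ = 1.082596 − 1.832596 = -0.750000
ω = Δθ/dt = -0.750000/0.5 = -1.5000
R = −Δy/(cos θ' − cos θ) = -1.0000
v = R·ω = -1.0000·-1.5000 = 1.5000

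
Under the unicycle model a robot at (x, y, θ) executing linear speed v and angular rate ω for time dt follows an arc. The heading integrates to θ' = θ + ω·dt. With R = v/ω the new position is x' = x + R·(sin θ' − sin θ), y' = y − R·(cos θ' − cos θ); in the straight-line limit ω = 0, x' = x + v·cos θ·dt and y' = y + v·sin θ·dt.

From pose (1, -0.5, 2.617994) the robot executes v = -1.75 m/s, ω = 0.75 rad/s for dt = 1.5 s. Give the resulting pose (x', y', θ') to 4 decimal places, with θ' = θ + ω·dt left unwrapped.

θ' = 2.6180 + 0.75·1.5 = 3.7430
R = v/ω = -1.75/0.75 = -2.3333
x' = 1 + -2.3333·(sin 3.7430 − sin 2.6180) = 3.4869
y' = -0.5 − -2.3333·(cos 3.7430 − cos 2.6180) = -0.4032

(3.4869, -0.4032, 3.7430)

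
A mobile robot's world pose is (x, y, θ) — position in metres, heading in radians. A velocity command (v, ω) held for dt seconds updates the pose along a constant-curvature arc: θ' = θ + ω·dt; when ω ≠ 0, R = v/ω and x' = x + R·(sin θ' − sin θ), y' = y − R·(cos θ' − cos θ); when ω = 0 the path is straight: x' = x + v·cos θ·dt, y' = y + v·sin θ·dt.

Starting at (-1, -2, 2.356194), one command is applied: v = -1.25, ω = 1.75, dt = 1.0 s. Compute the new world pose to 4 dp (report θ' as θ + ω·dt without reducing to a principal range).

θ' = 2.3562 + 1.75·1.0 = 4.1062
R = v/ω = -1.25/1.75 = -0.7143
x' = -1 + -0.7143·(sin 4.1062 − sin 2.3562) = 0.0921
y' = -2 − -0.7143·(cos 4.1062 − cos 2.3562) = -1.9019

(0.0921, -1.9019, 4.1062)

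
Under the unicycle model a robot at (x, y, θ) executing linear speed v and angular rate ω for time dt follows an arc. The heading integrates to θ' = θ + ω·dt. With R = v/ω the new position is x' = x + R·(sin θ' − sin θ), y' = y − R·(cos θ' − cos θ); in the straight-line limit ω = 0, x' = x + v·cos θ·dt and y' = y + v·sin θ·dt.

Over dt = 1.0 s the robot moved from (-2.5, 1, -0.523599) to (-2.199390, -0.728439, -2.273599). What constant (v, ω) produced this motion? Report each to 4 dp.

Δθ = -2.273599 − -0.523599 = -1.750000
ω = Δθ/dt = -1.750000/1.0 = -1.7500
R = −Δy/(cos θ' − cos θ) = -1.1429
v = R·ω = -1.1429·-1.7500 = 2.0000

v = 2.0000, ω = -1.7500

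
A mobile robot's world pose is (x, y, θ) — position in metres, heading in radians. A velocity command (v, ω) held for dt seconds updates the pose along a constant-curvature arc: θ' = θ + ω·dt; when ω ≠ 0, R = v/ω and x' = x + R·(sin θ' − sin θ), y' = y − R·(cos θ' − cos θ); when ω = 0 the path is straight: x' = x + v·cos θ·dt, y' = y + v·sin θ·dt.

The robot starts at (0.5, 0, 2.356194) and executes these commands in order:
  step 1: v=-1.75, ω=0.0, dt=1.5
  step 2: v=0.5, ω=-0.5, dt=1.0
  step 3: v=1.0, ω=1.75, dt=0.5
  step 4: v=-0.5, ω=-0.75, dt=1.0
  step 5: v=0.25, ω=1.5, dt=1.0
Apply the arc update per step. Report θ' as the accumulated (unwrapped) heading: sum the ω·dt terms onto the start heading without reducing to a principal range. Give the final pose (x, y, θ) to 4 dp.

step 1: θ'=2.3562 (straight) → pose (2.3562, -1.8562, 2.3562)
step 2: θ'=1.8562 (R=-1.0000) → pose (2.1037, -1.4306, 1.8562)
step 3: θ'=2.7312 (R=0.5714) → pose (1.7834, -1.0675, 2.7312)
step 4: θ'=1.9812 (R=0.6667) → pose (2.1287, -1.4128, 1.9812)
step 5: θ'=3.4812 (R=0.1667) → pose (1.9204, -1.3222, 3.4812)

(1.9204, -1.3222, 3.4812)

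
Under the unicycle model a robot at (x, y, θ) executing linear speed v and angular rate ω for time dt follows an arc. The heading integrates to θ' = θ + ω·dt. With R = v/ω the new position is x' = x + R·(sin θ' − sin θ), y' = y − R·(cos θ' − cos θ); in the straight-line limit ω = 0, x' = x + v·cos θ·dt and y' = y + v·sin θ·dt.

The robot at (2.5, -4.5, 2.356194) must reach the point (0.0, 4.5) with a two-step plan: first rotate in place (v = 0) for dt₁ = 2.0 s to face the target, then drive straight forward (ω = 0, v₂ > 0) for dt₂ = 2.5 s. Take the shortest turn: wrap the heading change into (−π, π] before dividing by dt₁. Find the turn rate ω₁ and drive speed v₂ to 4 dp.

heading to target = atan2(4.5−-4.5, 0−2.5) = 1.8417
Δθ = wrap(1.8417 − 2.3562) = -0.5145; ω₁ = Δθ/dt₁ = -0.2572
distance = √((0−2.5)² + (4.5−-4.5)²) = 9.3408; v₂ = distance/dt₂ = 3.7363

ω₁ = -0.2572, v₂ = 3.7363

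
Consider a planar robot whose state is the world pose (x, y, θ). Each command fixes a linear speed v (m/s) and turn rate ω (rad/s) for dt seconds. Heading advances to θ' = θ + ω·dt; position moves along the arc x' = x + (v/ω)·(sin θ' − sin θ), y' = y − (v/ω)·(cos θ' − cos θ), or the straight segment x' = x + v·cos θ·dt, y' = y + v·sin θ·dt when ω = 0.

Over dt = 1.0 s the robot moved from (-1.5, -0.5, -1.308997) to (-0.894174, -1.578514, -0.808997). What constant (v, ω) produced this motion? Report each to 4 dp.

v = 1.2500, ω = 0.5000

Δθ = -0.808997 − -1.308997 = 0.500000
ω = Δθ/dt = 0.500000/1.0 = 0.5000
R = −Δy/(cos θ' − cos θ) = 2.5000
v = R·ω = 2.5000·0.5000 = 1.2500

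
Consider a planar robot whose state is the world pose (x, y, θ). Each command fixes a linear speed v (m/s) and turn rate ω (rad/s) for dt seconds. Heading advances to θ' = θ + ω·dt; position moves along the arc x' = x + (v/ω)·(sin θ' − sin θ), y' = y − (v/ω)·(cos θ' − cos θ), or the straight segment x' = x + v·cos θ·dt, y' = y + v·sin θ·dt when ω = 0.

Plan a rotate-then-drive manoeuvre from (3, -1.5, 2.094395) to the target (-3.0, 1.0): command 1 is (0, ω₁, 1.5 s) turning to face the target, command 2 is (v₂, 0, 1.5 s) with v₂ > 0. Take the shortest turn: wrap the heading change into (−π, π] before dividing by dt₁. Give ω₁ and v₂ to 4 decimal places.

heading to target = atan2(1−-1.5, -3−3) = 2.7468
Δθ = wrap(2.7468 − 2.0944) = 0.6524; ω₁ = Δθ/dt₁ = 0.4349
distance = √((-3−3)² + (1−-1.5)²) = 6.5000; v₂ = distance/dt₂ = 4.3333

ω₁ = 0.4349, v₂ = 4.3333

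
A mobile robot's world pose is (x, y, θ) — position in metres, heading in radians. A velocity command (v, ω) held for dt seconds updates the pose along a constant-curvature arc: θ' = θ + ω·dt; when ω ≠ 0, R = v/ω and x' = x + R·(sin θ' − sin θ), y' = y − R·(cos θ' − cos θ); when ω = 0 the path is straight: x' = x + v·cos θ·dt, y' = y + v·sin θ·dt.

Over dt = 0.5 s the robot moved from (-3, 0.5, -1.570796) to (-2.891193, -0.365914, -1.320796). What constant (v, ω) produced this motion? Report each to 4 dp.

v = 1.7500, ω = 0.5000

Δθ = -1.320796 − -1.570796 = 0.250000
ω = Δθ/dt = 0.250000/0.5 = 0.5000
R = −Δy/(cos θ' − cos θ) = 3.5000
v = R·ω = 3.5000·0.5000 = 1.7500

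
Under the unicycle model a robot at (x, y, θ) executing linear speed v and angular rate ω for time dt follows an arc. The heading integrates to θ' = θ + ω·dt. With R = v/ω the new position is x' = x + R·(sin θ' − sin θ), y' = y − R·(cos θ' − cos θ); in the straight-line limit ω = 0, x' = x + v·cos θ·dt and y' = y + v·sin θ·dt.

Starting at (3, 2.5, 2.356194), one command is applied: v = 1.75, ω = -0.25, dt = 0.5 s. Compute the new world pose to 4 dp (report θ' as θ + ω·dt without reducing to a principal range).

θ' = 2.3562 + -0.25·0.5 = 2.2312
R = v/ω = 1.75/-0.25 = -7.0000
x' = 3 + -7.0000·(sin 2.2312 − sin 2.3562) = 2.4215
y' = 2.5 − -7.0000·(cos 2.2312 − cos 2.3562) = 3.1557

(2.4215, 3.1557, 2.2312)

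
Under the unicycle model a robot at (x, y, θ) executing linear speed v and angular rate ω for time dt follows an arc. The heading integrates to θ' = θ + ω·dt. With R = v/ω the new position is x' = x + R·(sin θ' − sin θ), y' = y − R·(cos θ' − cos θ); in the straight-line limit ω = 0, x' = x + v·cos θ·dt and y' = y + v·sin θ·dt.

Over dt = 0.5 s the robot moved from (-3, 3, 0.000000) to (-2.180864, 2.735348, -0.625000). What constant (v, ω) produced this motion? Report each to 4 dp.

Δθ = -0.625000 − 0.000000 = -0.625000
ω = Δθ/dt = -0.625000/0.5 = -1.2500
R = Δx/(sin θ' − sin θ) = -1.4000
v = R·ω = -1.4000·-1.2500 = 1.7500

v = 1.7500, ω = -1.2500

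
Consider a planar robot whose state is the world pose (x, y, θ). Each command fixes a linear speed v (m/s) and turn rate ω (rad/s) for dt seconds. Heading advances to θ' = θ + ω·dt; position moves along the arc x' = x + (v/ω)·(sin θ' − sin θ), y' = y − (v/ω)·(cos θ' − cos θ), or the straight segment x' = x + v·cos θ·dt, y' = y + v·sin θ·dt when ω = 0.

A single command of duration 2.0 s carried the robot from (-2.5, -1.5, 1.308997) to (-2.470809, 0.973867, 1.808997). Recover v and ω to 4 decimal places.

v = 1.2500, ω = 0.2500

Δθ = 1.808997 − 1.308997 = 0.500000
ω = Δθ/dt = 0.500000/2.0 = 0.2500
R = −Δy/(cos θ' − cos θ) = 5.0000
v = R·ω = 5.0000·0.2500 = 1.2500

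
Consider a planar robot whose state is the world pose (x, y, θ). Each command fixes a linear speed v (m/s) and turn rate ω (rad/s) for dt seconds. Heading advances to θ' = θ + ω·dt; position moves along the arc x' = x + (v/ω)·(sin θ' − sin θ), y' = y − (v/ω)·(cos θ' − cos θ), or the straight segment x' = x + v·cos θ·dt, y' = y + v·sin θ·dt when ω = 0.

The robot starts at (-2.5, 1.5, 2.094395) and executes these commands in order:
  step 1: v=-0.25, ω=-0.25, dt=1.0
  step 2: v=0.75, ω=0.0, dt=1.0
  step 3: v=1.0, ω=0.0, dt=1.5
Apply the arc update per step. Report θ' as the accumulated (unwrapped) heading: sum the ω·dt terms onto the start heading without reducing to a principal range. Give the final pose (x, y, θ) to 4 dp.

(-3.0112, 3.4365, 1.8444)

step 1: θ'=1.8444 (R=1.0000) → pose (-2.4032, 1.2702, 1.8444)
step 2: θ'=1.8444 (straight) → pose (-2.6059, 1.9923, 1.8444)
step 3: θ'=1.8444 (straight) → pose (-3.0112, 3.4365, 1.8444)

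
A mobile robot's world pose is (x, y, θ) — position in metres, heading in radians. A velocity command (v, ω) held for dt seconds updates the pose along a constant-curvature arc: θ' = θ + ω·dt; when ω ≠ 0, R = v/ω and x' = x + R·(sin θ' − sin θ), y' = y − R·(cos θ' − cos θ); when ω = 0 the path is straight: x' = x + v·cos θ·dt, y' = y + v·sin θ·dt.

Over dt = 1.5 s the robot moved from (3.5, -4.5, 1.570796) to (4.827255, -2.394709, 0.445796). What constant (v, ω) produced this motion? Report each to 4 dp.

Δθ = 0.445796 − 1.570796 = -1.125000
ω = Δθ/dt = -1.125000/1.5 = -0.7500
R = −Δy/(cos θ' − cos θ) = -2.3333
v = R·ω = -2.3333·-0.7500 = 1.7500

v = 1.7500, ω = -0.7500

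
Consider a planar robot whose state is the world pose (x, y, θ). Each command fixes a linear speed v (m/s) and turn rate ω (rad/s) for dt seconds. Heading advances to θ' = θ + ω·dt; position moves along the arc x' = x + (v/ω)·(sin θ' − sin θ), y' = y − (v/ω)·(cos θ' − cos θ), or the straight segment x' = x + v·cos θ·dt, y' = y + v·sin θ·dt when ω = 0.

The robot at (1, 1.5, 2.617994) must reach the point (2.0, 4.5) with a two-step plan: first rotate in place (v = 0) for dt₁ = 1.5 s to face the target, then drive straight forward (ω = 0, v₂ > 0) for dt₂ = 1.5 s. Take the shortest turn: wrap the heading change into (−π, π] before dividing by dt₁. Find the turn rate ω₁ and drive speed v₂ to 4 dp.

ω₁ = -0.9126, v₂ = 2.1082

heading to target = atan2(4.5−1.5, 2−1) = 1.2490
Δθ = wrap(1.2490 − 2.6180) = -1.3689; ω₁ = Δθ/dt₁ = -0.9126
distance = √((2−1)² + (4.5−1.5)²) = 3.1623; v₂ = distance/dt₂ = 2.1082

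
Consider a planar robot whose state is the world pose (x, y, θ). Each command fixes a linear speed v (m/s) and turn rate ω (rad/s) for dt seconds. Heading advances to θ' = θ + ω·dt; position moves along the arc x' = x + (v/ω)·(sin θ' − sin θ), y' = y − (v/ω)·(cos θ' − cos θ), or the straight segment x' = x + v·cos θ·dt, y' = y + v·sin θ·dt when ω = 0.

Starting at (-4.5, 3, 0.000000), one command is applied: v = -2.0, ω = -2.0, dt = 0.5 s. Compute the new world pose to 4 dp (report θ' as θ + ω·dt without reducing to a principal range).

(-5.3415, 3.4597, -1.0000)

θ' = 0.0000 + -2.0·0.5 = -1.0000
R = v/ω = -2.0/-2.0 = 1.0000
x' = -4.5 + 1.0000·(sin -1.0000 − sin 0.0000) = -5.3415
y' = 3 − 1.0000·(cos -1.0000 − cos 0.0000) = 3.4597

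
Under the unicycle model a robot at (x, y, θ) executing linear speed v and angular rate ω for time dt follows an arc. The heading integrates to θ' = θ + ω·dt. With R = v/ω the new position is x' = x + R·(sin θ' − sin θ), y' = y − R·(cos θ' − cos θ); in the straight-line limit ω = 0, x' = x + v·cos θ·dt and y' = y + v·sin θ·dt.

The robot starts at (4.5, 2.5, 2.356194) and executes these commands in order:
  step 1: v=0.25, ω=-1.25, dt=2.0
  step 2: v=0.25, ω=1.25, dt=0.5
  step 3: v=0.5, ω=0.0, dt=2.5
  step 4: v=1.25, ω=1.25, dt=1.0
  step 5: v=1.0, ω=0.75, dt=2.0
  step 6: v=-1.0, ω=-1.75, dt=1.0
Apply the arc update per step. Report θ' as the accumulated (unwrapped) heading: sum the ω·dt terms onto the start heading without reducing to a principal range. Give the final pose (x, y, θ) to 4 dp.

step 1: θ'=-0.1438 (R=-0.2000) → pose (4.6701, 2.8394, -0.1438)
step 2: θ'=0.4812 (R=0.2000) → pose (4.7913, 2.8600, 0.4812)
step 3: θ'=0.4812 (straight) → pose (5.8994, 3.4386, 0.4812)
step 4: θ'=1.7312 (R=1.0000) → pose (6.4237, 4.4847, 1.7312)
step 5: θ'=3.2312 (R=1.3333) → pose (4.9882, 5.5997, 3.2312)
step 6: θ'=1.4812 (R=0.5714) → pose (5.6084, 4.9795, 1.4812)

(5.6084, 4.9795, 1.4812)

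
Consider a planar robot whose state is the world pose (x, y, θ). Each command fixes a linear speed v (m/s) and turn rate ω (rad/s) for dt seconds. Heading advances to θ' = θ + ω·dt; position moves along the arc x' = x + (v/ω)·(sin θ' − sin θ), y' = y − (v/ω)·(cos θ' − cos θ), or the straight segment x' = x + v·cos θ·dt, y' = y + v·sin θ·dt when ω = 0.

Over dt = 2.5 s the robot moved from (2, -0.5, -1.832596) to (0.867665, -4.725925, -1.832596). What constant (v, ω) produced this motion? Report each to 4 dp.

v = 1.7500, ω = 0.0000

Δθ = -1.832596 − -1.832596 = 0.000000
ω = Δθ/dt = 0.000000/2.5 = 0.0000
ω = 0 → v = (Δx·cos θ + Δy·sin θ)/dt = 1.7500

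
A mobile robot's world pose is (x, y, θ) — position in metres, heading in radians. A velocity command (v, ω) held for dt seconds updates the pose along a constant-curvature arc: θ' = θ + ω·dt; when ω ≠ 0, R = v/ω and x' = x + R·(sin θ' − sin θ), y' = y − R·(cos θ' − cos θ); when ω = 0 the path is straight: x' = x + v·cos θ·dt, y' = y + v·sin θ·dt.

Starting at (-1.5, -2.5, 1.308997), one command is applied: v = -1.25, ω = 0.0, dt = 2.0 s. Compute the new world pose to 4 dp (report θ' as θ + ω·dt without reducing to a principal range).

θ' = 1.3090 + 0.0·2.0 = 1.3090
ω = 0 → straight: x' = -1.5 + -1.25·cos(1.3090)·2.0 = -2.1470
y' = -2.5 + -1.25·sin(1.3090)·2.0 = -4.9148

(-2.1470, -4.9148, 1.3090)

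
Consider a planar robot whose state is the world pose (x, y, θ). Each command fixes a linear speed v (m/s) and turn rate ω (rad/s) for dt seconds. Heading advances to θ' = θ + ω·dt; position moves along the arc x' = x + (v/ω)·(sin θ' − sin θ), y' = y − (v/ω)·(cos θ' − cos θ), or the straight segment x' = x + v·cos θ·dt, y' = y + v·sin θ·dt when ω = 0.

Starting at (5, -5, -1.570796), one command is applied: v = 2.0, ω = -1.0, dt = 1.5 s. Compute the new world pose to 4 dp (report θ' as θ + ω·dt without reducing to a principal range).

(3.1415, -6.9950, -3.0708)

θ' = -1.5708 + -1.0·1.5 = -3.0708
R = v/ω = 2.0/-1.0 = -2.0000
x' = 5 + -2.0000·(sin -3.0708 − sin -1.5708) = 3.1415
y' = -5 − -2.0000·(cos -3.0708 − cos -1.5708) = -6.9950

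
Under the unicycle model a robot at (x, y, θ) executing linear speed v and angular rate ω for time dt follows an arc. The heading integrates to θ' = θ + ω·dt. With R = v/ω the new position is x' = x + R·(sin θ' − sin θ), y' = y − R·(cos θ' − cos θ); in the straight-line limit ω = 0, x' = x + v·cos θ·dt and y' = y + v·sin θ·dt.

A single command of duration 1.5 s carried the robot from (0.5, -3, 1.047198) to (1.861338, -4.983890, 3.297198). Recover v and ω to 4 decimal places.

Δθ = 3.297198 − 1.047198 = 2.250000
ω = Δθ/dt = 2.250000/1.5 = 1.5000
R = −Δy/(cos θ' − cos θ) = -1.3333
v = R·ω = -1.3333·1.5000 = -2.0000

v = -2.0000, ω = 1.5000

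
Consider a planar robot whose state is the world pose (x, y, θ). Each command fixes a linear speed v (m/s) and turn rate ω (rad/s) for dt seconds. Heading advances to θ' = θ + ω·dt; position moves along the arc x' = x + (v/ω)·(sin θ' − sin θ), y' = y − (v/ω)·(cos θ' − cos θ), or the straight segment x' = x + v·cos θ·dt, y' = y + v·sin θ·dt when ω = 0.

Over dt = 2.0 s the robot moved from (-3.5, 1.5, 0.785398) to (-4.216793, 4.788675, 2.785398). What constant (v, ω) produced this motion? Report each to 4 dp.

Δθ = 2.785398 − 0.785398 = 2.000000
ω = Δθ/dt = 2.000000/2.0 = 1.0000
R = −Δy/(cos θ' − cos θ) = 2.0000
v = R·ω = 2.0000·1.0000 = 2.0000

v = 2.0000, ω = 1.0000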